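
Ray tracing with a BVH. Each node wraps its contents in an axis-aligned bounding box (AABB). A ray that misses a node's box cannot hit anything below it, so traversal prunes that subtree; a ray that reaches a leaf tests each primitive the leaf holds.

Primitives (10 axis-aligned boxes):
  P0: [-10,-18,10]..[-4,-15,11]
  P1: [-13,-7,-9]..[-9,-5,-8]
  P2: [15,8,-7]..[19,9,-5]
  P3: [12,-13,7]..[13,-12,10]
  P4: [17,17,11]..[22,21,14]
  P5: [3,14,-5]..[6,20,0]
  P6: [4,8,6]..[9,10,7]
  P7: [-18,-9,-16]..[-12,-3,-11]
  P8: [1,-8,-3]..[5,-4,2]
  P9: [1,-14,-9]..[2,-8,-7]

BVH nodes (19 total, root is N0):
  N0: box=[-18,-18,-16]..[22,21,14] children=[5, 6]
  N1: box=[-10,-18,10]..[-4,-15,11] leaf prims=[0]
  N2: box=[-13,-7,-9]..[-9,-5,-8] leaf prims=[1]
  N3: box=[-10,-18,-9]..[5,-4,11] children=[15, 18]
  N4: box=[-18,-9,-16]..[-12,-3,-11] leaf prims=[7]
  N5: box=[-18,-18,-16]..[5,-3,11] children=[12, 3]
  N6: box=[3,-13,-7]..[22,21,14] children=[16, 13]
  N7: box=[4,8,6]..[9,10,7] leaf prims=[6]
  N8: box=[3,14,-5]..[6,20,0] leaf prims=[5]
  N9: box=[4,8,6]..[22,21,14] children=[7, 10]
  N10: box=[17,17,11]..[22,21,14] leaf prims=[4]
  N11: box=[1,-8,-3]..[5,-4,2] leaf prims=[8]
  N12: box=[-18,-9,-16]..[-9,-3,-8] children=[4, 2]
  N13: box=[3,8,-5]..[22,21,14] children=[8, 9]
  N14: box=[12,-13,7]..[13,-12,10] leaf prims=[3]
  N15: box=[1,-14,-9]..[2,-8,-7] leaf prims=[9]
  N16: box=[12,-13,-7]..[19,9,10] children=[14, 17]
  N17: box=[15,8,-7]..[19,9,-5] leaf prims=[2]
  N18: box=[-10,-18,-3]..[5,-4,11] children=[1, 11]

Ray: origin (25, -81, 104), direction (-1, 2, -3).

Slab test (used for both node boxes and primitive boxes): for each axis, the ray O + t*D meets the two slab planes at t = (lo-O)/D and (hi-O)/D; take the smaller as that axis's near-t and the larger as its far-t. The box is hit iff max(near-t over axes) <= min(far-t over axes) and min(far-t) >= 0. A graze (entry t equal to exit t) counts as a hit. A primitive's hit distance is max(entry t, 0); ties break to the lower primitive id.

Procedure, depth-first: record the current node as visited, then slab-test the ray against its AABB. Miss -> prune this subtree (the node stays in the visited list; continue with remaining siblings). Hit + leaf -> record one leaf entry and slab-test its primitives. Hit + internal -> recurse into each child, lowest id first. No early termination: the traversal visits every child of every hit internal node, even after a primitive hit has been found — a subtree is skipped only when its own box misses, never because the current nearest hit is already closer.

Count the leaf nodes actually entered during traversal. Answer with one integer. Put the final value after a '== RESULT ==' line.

Walk:
N0 x:[3,43] y:[63/2,51] z:[30,40] -> hit [63/2,40], descend [5, 6]
  N5 x:[20,43] y:[63/2,39] z:[31,40] -> hit [63/2,39], descend [3, 12]
    N3 x:[20,35] y:[63/2,77/2] z:[31,113/3] -> hit [63/2,35], descend [15, 18]
      N15 x:[23,24] y:[67/2,73/2] z:[37,113/3] -> miss, prune
      N18 x:[20,35] y:[63/2,77/2] z:[31,107/3] -> hit [63/2,35], descend [1, 11]
        N1 x:[29,35] y:[63/2,33] z:[31,94/3] -> miss, prune
        N11 x:[20,24] y:[73/2,77/2] z:[34,107/3] -> miss, prune
    N12 x:[34,43] y:[36,39] z:[112/3,40] -> hit [112/3,39], descend [2, 4]
      N2 x:[34,38] y:[37,38] z:[112/3,113/3] -> hit [112/3,113/3] leaf, test {P1@t=112/3}
      N4 x:[37,43] y:[36,39] z:[115/3,40] -> hit [115/3,39] leaf, test {P7@t=115/3}
  N6 x:[3,22] y:[34,51] z:[30,37] -> miss, prune

order=[0, 5, 3, 15, 18, 1, 11, 12, 2, 4, 6]  |boxes|=11  |leaves|=2  hit=P1

== RESULT ==
2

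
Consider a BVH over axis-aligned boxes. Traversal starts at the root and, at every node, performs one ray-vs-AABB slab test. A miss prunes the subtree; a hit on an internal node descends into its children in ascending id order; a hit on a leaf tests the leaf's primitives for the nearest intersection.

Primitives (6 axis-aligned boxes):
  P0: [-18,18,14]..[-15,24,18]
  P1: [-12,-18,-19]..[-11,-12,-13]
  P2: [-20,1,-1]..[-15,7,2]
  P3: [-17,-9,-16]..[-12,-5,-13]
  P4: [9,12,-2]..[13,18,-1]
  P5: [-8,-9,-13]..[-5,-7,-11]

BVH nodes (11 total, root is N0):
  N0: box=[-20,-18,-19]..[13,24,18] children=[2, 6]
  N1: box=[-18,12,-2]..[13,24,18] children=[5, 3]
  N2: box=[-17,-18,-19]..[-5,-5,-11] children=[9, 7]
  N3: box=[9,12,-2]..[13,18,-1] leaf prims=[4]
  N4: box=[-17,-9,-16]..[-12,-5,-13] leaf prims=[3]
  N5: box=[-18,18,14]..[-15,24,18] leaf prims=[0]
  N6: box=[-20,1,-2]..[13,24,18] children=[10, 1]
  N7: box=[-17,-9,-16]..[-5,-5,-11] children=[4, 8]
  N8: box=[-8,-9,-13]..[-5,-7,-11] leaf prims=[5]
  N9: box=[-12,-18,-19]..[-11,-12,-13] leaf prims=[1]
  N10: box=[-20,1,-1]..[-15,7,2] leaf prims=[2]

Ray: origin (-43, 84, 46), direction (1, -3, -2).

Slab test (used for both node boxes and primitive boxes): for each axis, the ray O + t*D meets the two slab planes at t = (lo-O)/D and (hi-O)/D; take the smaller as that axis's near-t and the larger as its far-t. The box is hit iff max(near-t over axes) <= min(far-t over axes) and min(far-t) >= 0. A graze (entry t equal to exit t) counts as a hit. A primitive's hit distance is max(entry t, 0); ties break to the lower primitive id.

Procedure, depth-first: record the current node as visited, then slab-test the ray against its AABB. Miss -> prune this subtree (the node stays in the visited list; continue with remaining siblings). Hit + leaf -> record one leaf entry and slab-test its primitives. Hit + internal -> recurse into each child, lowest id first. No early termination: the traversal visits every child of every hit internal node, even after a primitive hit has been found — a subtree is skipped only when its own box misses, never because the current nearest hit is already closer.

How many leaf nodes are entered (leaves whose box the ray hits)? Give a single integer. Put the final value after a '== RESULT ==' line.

Trace the traversal:
N0 x:[23,56] y:[20,34] z:[14,65/2] -> hit [23,65/2], descend [2, 6]
  N2 x:[26,38] y:[89/3,34] z:[57/2,65/2] -> hit [89/3,65/2], descend [7, 9]
    N7 x:[26,38] y:[89/3,31] z:[57/2,31] -> hit [89/3,31], descend [4, 8]
      N4 x:[26,31] y:[89/3,31] z:[59/2,31] -> hit [89/3,31] leaf, test {P3@t=89/3}
      N8 x:[35,38] y:[91/3,31] z:[57/2,59/2] -> miss, prune
    N9 x:[31,32] y:[32,34] z:[59/2,65/2] -> hit [32,32] leaf, test {P1@t=32}
  N6 x:[23,56] y:[20,83/3] z:[14,24] -> hit [23,24], descend [1, 10]
    N1 x:[25,56] y:[20,24] z:[14,24] -> miss, prune
    N10 x:[23,28] y:[77/3,83/3] z:[22,47/2] -> miss, prune

Summary -> nodes [0, 2, 7, 4, 8, 9, 6, 1, 10]; box-tests=9; leaf-entries=2; first=P3

== RESULT ==
2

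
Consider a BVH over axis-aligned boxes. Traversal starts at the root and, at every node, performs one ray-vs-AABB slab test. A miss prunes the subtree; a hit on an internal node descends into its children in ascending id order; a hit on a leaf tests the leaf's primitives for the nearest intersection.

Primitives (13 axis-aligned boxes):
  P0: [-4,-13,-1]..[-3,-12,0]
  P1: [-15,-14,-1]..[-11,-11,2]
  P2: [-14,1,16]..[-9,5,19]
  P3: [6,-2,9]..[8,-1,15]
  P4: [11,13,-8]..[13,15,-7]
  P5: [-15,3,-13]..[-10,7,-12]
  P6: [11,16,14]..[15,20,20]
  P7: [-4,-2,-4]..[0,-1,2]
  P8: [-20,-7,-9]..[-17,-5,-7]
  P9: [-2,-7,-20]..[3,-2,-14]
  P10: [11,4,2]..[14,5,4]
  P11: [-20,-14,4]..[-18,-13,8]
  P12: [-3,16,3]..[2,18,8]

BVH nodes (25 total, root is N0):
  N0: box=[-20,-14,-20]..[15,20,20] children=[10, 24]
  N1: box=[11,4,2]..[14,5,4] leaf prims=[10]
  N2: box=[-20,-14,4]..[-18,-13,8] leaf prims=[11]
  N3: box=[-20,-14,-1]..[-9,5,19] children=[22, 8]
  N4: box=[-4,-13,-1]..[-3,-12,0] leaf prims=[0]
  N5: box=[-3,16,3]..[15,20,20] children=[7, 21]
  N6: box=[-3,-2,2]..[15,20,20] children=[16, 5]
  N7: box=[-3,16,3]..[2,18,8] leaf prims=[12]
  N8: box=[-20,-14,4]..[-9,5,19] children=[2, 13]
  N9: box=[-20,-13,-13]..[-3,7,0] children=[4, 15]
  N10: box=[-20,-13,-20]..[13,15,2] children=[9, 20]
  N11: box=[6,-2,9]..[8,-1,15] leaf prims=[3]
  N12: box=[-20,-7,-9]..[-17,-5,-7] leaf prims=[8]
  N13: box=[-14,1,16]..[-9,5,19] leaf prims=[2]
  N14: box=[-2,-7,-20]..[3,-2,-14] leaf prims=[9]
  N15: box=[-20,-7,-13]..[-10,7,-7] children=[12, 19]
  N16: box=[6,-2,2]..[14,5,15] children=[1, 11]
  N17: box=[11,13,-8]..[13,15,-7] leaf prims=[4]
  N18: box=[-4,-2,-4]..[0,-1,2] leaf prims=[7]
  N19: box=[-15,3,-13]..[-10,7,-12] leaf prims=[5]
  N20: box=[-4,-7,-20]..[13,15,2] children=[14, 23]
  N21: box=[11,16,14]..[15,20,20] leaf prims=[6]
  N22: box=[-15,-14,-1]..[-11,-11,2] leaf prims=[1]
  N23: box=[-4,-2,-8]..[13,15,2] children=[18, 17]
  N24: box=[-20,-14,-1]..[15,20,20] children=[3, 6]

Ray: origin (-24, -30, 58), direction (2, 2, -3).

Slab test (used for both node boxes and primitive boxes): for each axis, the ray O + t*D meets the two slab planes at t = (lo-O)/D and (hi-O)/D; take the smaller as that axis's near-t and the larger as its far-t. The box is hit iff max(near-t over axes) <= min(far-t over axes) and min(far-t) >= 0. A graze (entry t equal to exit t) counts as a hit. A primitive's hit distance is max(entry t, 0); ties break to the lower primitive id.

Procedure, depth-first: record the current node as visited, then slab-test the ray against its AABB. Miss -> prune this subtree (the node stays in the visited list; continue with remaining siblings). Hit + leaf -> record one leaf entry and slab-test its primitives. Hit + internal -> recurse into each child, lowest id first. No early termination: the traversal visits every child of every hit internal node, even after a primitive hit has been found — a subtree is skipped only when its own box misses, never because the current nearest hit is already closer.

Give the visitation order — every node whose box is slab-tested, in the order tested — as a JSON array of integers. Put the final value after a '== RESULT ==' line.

Traverse from the root:
N0 x:[2,39/2] y:[8,25] z:[38/3,26] -> hit [38/3,39/2], descend [10, 24]
  N10 x:[2,37/2] y:[17/2,45/2] z:[56/3,26] -> miss, prune
  N24 x:[2,39/2] y:[8,25] z:[38/3,59/3] -> hit [38/3,39/2], descend [3, 6]
    N3 x:[2,15/2] y:[8,35/2] z:[13,59/3] -> miss, prune
    N6 x:[21/2,39/2] y:[14,25] z:[38/3,56/3] -> hit [14,56/3], descend [5, 16]
      N5 x:[21/2,39/2] y:[23,25] z:[38/3,55/3] -> miss, prune
      N16 x:[15,19] y:[14,35/2] z:[43/3,56/3] -> hit [15,35/2], descend [1, 11]
        N1 x:[35/2,19] y:[17,35/2] z:[18,56/3] -> miss, prune
        N11 x:[15,16] y:[14,29/2] z:[43/3,49/3] -> miss, prune

Visited [0, 10, 24, 3, 6, 5, 16, 1, 11]. Tests: 9 box, 0 leaf. Nearest: miss.

== RESULT ==
[0, 10, 24, 3, 6, 5, 16, 1, 11]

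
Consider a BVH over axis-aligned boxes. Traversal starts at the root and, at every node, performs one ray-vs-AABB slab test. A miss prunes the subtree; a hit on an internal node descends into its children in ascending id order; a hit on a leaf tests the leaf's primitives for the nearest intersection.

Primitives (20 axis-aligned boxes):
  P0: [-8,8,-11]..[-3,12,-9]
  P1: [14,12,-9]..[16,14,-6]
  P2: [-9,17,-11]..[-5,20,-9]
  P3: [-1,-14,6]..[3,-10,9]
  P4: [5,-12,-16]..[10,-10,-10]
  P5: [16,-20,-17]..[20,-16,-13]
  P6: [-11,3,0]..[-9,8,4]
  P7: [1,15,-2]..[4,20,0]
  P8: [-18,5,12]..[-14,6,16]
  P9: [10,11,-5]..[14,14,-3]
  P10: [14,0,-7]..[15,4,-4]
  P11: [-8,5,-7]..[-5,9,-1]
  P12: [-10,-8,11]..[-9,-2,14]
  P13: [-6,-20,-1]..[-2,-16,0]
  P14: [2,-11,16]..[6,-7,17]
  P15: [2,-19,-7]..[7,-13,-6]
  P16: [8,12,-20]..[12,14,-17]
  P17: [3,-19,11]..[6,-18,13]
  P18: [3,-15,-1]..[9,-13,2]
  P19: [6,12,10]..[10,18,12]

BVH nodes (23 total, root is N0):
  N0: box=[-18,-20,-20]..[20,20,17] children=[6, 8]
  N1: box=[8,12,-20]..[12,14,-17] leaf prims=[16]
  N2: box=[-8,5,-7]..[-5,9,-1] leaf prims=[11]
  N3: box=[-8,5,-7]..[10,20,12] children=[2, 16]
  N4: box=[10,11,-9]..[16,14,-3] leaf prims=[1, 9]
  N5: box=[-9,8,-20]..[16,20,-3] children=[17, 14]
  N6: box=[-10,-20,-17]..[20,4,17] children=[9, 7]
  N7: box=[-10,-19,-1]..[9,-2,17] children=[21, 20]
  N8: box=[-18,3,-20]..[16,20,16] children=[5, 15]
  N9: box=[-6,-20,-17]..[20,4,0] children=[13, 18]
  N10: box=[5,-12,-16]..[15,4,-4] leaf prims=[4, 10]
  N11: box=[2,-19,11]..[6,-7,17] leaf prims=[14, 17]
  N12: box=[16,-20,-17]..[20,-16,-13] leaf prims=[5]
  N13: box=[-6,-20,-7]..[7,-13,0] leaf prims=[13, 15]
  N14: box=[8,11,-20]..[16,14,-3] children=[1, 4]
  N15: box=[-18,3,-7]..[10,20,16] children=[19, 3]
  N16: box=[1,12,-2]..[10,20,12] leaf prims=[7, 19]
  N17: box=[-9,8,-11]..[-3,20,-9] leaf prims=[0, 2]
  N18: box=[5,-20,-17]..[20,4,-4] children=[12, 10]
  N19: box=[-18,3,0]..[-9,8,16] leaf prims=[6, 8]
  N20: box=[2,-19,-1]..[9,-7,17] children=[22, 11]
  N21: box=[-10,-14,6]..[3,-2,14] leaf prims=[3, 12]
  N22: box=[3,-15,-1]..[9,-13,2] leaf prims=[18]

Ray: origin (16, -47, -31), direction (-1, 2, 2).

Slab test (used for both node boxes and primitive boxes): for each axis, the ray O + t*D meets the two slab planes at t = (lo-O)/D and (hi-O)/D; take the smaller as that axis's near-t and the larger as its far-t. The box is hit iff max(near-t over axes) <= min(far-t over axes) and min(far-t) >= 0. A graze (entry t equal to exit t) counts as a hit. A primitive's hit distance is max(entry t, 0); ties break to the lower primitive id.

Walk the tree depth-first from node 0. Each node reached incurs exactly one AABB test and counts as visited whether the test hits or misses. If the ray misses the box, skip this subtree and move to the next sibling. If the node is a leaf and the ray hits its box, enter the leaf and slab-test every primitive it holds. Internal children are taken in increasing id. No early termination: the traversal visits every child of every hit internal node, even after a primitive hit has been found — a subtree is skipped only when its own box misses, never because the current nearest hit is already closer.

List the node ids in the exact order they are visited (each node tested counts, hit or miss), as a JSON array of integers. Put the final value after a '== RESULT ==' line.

Trace the traversal:
N0 x:[-4,34] y:[27/2,67/2] z:[11/2,24] -> hit [27/2,24], descend [6, 8]
  N6 x:[-4,26] y:[27/2,51/2] z:[7,24] -> hit [27/2,24], descend [7, 9]
    N7 x:[7,26] y:[14,45/2] z:[15,24] -> hit [15,45/2], descend [20, 21]
      N20 x:[7,14] y:[14,20] z:[15,24] -> miss, prune
      N21 x:[13,26] y:[33/2,45/2] z:[37/2,45/2] -> hit [37/2,45/2] leaf, test {P3(miss), P12(miss)}
    N9 x:[-4,22] y:[27/2,51/2] z:[7,31/2] -> hit [27/2,31/2], descend [13, 18]
      N13 x:[9,22] y:[27/2,17] z:[12,31/2] -> hit [27/2,31/2] leaf, test {P13(miss), P15(miss)}
      N18 x:[-4,11] y:[27/2,51/2] z:[7,27/2] -> miss, prune
  N8 x:[0,34] y:[25,67/2] z:[11/2,47/2] -> miss, prune

order=[0, 6, 7, 20, 21, 9, 13, 18, 8]  |boxes|=9  |leaves|=2  hit=miss

== RESULT ==
[0, 6, 7, 20, 21, 9, 13, 18, 8]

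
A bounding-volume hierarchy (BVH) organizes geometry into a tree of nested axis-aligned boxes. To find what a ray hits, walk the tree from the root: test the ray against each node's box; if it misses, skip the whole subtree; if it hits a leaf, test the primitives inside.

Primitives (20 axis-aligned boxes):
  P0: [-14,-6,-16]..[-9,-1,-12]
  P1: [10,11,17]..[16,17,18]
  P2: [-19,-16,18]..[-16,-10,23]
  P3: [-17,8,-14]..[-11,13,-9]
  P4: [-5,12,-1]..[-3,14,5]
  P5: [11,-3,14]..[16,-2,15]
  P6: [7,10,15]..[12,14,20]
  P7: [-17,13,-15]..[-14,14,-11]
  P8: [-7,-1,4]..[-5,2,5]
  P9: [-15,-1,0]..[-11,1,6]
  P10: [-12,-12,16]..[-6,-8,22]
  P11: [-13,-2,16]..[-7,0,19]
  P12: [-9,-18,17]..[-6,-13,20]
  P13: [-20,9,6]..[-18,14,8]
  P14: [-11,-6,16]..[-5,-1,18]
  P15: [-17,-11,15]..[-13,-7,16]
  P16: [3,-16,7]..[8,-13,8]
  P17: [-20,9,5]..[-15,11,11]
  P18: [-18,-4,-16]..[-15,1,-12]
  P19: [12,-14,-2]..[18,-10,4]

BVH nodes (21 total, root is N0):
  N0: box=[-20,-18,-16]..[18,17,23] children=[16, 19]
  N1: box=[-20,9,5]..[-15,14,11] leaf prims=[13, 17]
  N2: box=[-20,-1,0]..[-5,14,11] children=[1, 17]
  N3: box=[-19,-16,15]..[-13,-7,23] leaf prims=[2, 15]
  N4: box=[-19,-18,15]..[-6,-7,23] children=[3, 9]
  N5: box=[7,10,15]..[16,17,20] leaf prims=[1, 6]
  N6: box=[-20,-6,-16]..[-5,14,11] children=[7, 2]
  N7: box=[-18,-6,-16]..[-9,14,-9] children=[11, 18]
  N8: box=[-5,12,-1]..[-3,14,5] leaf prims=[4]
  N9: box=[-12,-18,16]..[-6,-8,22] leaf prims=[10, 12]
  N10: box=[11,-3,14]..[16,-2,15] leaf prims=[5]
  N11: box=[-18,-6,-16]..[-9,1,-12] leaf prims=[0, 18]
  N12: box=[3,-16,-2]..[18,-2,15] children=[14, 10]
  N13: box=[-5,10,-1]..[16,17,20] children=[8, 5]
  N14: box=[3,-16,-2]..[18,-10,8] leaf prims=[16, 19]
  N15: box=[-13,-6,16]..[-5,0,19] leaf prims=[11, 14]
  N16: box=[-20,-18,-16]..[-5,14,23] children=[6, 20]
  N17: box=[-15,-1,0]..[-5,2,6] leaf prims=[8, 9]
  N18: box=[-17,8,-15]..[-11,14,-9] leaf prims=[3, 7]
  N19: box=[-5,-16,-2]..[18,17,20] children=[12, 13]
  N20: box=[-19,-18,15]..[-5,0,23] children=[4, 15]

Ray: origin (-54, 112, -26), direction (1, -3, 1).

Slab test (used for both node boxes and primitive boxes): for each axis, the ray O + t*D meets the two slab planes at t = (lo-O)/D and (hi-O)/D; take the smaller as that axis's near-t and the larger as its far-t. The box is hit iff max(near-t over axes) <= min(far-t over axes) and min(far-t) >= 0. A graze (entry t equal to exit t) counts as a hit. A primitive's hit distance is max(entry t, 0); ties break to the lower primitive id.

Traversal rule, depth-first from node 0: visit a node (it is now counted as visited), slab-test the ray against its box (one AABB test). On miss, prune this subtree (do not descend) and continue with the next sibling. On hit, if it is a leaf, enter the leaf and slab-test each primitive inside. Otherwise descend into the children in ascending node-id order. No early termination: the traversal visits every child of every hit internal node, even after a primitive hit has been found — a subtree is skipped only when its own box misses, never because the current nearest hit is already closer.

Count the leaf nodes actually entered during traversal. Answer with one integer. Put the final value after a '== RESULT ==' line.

Walk:
N0 x:[34,72] y:[95/3,130/3] z:[10,49] -> hit [34,130/3], descend [16, 19]
  N16 x:[34,49] y:[98/3,130/3] z:[10,49] -> hit [34,130/3], descend [6, 20]
    N6 x:[34,49] y:[98/3,118/3] z:[10,37] -> hit [34,37], descend [2, 7]
      N2 x:[34,49] y:[98/3,113/3] z:[26,37] -> hit [34,37], descend [1, 17]
        N1 x:[34,39] y:[98/3,103/3] z:[31,37] -> hit [34,103/3] leaf, test {P13@t=34, P17@t=34}
        N17 x:[39,49] y:[110/3,113/3] z:[26,32] -> miss, prune
      N7 x:[36,45] y:[98/3,118/3] z:[10,17] -> miss, prune
    N20 x:[35,49] y:[112/3,130/3] z:[41,49] -> hit [41,130/3], descend [4, 15]
      N4 x:[35,48] y:[119/3,130/3] z:[41,49] -> hit [41,130/3], descend [3, 9]
        N3 x:[35,41] y:[119/3,128/3] z:[41,49] -> hit [41,41] leaf, test {P2(miss), P15@t=41}
        N9 x:[42,48] y:[40,130/3] z:[42,48] -> hit [42,130/3] leaf, test {P10(miss), P12(miss)}
      N15 x:[41,49] y:[112/3,118/3] z:[42,45] -> miss, prune
  N19 x:[49,72] y:[95/3,128/3] z:[24,46] -> miss, prune

Summary -> nodes [0, 16, 6, 2, 1, 17, 7, 20, 4, 3, 9, 15, 19]; box-tests=13; leaf-entries=3; first=P13

== RESULT ==
3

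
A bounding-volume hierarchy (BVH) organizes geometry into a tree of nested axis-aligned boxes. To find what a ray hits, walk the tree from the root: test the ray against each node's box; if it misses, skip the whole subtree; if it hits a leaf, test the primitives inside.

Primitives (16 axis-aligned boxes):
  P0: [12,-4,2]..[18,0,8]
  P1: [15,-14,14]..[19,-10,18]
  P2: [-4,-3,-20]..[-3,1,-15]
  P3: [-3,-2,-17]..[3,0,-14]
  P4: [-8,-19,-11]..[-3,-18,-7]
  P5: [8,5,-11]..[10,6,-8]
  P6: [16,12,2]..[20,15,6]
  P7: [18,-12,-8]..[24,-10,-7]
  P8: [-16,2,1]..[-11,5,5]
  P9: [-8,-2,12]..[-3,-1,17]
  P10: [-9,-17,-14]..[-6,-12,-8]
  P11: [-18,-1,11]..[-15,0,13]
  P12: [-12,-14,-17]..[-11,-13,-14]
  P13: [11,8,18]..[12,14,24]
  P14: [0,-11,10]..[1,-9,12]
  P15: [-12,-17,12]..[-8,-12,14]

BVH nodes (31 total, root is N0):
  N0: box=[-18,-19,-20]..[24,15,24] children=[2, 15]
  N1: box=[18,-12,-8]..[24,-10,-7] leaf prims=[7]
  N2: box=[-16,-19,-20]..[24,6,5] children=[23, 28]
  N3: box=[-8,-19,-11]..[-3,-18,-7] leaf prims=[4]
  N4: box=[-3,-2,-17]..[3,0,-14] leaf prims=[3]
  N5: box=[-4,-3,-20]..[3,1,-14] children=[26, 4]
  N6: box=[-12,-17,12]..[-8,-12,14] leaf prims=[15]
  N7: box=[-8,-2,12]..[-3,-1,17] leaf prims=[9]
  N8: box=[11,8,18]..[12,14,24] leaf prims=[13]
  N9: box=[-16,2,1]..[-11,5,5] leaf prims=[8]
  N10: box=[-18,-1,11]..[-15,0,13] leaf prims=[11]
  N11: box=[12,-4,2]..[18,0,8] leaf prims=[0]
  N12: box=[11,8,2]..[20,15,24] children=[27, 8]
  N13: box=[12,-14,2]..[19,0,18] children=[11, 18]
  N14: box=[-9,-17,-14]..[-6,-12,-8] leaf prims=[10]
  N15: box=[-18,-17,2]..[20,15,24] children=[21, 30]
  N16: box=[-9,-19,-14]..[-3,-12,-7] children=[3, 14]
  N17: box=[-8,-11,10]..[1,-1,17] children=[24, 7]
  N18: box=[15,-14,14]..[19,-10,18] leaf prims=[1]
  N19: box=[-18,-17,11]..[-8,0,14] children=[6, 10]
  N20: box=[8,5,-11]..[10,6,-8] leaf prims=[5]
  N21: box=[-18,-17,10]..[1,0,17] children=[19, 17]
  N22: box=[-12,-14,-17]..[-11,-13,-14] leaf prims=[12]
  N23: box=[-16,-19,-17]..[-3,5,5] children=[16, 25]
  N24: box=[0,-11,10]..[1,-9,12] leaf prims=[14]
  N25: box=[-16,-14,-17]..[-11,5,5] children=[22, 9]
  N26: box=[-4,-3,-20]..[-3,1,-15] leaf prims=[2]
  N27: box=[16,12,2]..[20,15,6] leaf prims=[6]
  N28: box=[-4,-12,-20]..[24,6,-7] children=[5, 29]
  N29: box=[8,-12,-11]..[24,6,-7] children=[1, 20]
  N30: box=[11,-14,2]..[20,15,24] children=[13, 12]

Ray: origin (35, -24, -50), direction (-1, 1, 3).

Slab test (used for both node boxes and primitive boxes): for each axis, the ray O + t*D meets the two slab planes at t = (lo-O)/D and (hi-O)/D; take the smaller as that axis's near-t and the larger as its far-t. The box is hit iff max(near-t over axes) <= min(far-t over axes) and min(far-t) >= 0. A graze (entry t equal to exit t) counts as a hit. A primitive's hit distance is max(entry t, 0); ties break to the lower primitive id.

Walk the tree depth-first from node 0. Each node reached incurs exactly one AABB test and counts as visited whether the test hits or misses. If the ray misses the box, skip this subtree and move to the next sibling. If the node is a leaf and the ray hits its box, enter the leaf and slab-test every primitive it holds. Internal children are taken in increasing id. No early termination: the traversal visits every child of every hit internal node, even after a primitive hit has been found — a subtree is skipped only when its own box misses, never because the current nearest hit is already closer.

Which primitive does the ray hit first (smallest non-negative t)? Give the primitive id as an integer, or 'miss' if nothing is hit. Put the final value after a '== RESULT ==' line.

Walk:
N0 x:[11,53] y:[5,39] z:[10,74/3] -> hit [11,74/3], descend [2, 15]
  N2 x:[11,51] y:[5,30] z:[10,55/3] -> hit [11,55/3], descend [23, 28]
    N23 x:[38,51] y:[5,29] z:[11,55/3] -> miss, prune
    N28 x:[11,39] y:[12,30] z:[10,43/3] -> hit [12,43/3], descend [5, 29]
      N5 x:[32,39] y:[21,25] z:[10,12] -> miss, prune
      N29 x:[11,27] y:[12,30] z:[13,43/3] -> hit [13,43/3], descend [1, 20]
        N1 x:[11,17] y:[12,14] z:[14,43/3] -> hit [14,14] leaf, test {P7@t=14}
        N20 x:[25,27] y:[29,30] z:[13,14] -> miss, prune
  N15 x:[15,53] y:[7,39] z:[52/3,74/3] -> hit [52/3,74/3], descend [21, 30]
    N21 x:[34,53] y:[7,24] z:[20,67/3] -> miss, prune
    N30 x:[15,24] y:[10,39] z:[52/3,74/3] -> hit [52/3,24], descend [12, 13]
      N12 x:[15,24] y:[32,39] z:[52/3,74/3] -> miss, prune
      N13 x:[16,23] y:[10,24] z:[52/3,68/3] -> hit [52/3,68/3], descend [11, 18]
        N11 x:[17,23] y:[20,24] z:[52/3,58/3] -> miss, prune
        N18 x:[16,20] y:[10,14] z:[64/3,68/3] -> miss, prune

Visited [0, 2, 23, 28, 5, 29, 1, 20, 15, 21, 30, 12, 13, 11, 18]. Tests: 15 box, 1 leaf. Nearest: P7.

== RESULT ==
7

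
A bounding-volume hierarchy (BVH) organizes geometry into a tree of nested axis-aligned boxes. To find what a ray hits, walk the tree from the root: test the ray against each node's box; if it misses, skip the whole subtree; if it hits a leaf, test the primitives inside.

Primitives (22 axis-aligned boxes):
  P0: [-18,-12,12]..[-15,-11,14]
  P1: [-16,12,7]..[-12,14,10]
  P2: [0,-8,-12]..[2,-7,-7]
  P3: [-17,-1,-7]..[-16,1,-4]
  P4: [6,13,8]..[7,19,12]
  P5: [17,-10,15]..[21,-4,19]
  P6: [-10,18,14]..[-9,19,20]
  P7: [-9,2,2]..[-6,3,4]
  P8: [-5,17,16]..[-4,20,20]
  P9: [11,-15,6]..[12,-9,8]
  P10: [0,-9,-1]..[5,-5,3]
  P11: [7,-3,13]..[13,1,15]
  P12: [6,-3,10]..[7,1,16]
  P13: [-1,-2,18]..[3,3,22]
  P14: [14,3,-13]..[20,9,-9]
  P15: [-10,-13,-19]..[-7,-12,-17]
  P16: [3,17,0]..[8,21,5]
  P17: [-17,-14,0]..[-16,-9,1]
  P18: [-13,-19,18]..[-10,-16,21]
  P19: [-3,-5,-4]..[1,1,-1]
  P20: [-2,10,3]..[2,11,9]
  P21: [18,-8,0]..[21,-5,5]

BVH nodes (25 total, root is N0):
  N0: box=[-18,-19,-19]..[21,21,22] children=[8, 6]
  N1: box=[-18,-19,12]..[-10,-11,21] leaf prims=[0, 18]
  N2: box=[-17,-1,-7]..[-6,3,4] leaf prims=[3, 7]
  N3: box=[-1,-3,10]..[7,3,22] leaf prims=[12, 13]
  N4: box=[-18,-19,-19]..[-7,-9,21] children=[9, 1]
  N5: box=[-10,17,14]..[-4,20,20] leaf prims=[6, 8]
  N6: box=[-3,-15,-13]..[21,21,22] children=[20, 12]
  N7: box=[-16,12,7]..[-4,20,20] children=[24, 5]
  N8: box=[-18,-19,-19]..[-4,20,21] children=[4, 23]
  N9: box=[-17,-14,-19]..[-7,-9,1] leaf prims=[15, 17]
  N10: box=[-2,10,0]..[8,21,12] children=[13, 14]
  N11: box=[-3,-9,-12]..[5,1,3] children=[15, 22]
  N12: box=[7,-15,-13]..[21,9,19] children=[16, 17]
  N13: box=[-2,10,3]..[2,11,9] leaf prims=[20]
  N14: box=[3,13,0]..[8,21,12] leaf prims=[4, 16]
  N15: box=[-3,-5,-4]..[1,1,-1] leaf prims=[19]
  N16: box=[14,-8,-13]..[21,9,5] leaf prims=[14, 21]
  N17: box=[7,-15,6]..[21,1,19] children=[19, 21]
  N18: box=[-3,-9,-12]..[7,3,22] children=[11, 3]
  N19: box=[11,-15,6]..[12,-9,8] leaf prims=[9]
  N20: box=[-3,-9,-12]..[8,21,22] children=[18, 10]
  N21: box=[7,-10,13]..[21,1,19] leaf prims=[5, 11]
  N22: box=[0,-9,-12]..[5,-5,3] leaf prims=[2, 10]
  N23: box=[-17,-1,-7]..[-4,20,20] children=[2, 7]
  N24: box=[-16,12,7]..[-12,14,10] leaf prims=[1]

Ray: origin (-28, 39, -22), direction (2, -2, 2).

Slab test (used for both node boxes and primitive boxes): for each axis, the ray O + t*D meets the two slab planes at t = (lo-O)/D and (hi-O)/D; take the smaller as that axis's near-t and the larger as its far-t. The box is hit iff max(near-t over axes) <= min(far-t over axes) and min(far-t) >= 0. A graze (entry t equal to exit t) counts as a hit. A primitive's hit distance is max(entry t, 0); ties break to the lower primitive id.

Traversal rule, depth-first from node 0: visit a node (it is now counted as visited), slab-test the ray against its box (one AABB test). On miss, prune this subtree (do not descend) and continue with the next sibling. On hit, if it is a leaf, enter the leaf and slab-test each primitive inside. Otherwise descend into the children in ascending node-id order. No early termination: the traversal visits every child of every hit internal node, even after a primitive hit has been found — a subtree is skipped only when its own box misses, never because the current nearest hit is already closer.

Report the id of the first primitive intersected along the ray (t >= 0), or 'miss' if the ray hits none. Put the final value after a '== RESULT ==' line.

Trace the traversal:
N0 x:[5,49/2] y:[9,29] z:[3/2,22] -> hit [9,22], descend [6, 8]
  N6 x:[25/2,49/2] y:[9,27] z:[9/2,22] -> hit [25/2,22], descend [12, 20]
    N12 x:[35/2,49/2] y:[15,27] z:[9/2,41/2] -> hit [35/2,41/2], descend [16, 17]
      N16 x:[21,49/2] y:[15,47/2] z:[9/2,27/2] -> miss, prune
      N17 x:[35/2,49/2] y:[19,27] z:[14,41/2] -> hit [19,41/2], descend [19, 21]
        N19 x:[39/2,20] y:[24,27] z:[14,15] -> miss, prune
        N21 x:[35/2,49/2] y:[19,49/2] z:[35/2,41/2] -> hit [19,41/2] leaf, test {P5(miss), P11(miss)}
    N20 x:[25/2,18] y:[9,24] z:[5,22] -> hit [25/2,18], descend [10, 18]
      N10 x:[13,18] y:[9,29/2] z:[11,17] -> hit [13,29/2], descend [13, 14]
        N13 x:[13,15] y:[14,29/2] z:[25/2,31/2] -> hit [14,29/2] leaf, test {P20@t=14}
        N14 x:[31/2,18] y:[9,13] z:[11,17] -> miss, prune
      N18 x:[25/2,35/2] y:[18,24] z:[5,22] -> miss, prune
  N8 x:[5,12] y:[19/2,29] z:[3/2,43/2] -> hit [19/2,12], descend [4, 23]
    N4 x:[5,21/2] y:[24,29] z:[3/2,43/2] -> miss, prune
    N23 x:[11/2,12] y:[19/2,20] z:[15/2,21] -> hit [19/2,12], descend [2, 7]
      N2 x:[11/2,11] y:[18,20] z:[15/2,13] -> miss, prune
      N7 x:[6,12] y:[19/2,27/2] z:[29/2,21] -> miss, prune

order=[0, 6, 12, 16, 17, 19, 21, 20, 10, 13, 14, 18, 8, 4, 23, 2, 7]  |boxes|=17  |leaves|=2  hit=P20

== RESULT ==
20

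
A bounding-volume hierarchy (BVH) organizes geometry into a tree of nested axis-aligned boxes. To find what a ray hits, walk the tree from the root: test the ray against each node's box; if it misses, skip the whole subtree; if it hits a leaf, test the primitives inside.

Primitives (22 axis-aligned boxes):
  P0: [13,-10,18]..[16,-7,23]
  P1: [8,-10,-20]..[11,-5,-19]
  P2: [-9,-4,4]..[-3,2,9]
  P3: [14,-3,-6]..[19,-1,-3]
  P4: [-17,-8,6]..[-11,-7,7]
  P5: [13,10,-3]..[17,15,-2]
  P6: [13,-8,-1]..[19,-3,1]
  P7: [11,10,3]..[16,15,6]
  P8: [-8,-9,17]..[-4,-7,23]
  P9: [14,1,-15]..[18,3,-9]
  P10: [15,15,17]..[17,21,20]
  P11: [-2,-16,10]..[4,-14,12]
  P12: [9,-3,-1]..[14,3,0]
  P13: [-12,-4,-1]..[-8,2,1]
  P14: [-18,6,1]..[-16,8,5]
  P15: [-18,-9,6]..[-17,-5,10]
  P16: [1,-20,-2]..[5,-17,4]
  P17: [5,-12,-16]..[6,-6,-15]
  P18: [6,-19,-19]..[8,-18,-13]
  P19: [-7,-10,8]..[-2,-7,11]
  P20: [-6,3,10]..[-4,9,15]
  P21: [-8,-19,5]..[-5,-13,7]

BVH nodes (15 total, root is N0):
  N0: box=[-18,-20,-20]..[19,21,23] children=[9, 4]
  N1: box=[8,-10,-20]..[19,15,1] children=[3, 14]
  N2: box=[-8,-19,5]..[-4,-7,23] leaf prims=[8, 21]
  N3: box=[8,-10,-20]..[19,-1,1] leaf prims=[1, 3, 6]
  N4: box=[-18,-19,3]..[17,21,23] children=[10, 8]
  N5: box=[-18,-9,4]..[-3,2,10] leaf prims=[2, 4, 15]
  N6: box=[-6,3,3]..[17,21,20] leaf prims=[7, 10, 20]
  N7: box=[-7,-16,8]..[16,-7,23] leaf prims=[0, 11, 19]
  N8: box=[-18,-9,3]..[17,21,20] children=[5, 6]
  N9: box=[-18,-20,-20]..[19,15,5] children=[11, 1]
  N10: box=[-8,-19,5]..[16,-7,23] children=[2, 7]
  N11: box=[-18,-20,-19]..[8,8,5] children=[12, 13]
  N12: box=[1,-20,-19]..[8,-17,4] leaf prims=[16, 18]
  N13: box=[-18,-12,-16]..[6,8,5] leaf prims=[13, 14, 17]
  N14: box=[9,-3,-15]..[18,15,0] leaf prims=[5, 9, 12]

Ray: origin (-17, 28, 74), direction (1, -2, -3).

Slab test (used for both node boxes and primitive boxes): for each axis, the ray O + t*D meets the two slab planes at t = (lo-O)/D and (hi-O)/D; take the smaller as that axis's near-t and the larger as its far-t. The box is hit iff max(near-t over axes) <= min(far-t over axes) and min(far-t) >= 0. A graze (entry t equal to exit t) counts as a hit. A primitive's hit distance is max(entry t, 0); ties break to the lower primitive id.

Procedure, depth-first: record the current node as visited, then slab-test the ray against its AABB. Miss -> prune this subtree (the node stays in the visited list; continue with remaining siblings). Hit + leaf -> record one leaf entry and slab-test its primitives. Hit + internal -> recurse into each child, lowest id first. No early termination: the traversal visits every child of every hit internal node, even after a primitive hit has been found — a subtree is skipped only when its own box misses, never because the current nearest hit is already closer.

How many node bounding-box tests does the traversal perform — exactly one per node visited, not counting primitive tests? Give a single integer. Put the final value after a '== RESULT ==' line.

Trace the traversal:
N0 x:[-1,36] y:[7/2,24] z:[17,94/3] -> hit [17,24], descend [4, 9]
  N4 x:[-1,34] y:[7/2,47/2] z:[17,71/3] -> hit [17,47/2], descend [8, 10]
    N8 x:[-1,34] y:[7/2,37/2] z:[18,71/3] -> hit [18,37/2], descend [5, 6]
      N5 x:[-1,14] y:[13,37/2] z:[64/3,70/3] -> miss, prune
      N6 x:[11,34] y:[7/2,25/2] z:[18,71/3] -> miss, prune
    N10 x:[9,33] y:[35/2,47/2] z:[17,23] -> hit [35/2,23], descend [2, 7]
      N2 x:[9,13] y:[35/2,47/2] z:[17,23] -> miss, prune
      N7 x:[10,33] y:[35/2,22] z:[17,22] -> hit [35/2,22] leaf, test {P0(miss), P11@t=21, P19(miss)}
  N9 x:[-1,36] y:[13/2,24] z:[23,94/3] -> hit [23,24], descend [1, 11]
    N1 x:[25,36] y:[13/2,19] z:[73/3,94/3] -> miss, prune
    N11 x:[-1,25] y:[10,24] z:[23,31] -> hit [23,24], descend [12, 13]
      N12 x:[18,25] y:[45/2,24] z:[70/3,31] -> hit [70/3,24] leaf, test {P16(miss), P18(miss)}
      N13 x:[-1,23] y:[10,20] z:[23,30] -> miss, prune

order=[0, 4, 8, 5, 6, 10, 2, 7, 9, 1, 11, 12, 13]  |boxes|=13  |leaves|=2  hit=P11

== RESULT ==
13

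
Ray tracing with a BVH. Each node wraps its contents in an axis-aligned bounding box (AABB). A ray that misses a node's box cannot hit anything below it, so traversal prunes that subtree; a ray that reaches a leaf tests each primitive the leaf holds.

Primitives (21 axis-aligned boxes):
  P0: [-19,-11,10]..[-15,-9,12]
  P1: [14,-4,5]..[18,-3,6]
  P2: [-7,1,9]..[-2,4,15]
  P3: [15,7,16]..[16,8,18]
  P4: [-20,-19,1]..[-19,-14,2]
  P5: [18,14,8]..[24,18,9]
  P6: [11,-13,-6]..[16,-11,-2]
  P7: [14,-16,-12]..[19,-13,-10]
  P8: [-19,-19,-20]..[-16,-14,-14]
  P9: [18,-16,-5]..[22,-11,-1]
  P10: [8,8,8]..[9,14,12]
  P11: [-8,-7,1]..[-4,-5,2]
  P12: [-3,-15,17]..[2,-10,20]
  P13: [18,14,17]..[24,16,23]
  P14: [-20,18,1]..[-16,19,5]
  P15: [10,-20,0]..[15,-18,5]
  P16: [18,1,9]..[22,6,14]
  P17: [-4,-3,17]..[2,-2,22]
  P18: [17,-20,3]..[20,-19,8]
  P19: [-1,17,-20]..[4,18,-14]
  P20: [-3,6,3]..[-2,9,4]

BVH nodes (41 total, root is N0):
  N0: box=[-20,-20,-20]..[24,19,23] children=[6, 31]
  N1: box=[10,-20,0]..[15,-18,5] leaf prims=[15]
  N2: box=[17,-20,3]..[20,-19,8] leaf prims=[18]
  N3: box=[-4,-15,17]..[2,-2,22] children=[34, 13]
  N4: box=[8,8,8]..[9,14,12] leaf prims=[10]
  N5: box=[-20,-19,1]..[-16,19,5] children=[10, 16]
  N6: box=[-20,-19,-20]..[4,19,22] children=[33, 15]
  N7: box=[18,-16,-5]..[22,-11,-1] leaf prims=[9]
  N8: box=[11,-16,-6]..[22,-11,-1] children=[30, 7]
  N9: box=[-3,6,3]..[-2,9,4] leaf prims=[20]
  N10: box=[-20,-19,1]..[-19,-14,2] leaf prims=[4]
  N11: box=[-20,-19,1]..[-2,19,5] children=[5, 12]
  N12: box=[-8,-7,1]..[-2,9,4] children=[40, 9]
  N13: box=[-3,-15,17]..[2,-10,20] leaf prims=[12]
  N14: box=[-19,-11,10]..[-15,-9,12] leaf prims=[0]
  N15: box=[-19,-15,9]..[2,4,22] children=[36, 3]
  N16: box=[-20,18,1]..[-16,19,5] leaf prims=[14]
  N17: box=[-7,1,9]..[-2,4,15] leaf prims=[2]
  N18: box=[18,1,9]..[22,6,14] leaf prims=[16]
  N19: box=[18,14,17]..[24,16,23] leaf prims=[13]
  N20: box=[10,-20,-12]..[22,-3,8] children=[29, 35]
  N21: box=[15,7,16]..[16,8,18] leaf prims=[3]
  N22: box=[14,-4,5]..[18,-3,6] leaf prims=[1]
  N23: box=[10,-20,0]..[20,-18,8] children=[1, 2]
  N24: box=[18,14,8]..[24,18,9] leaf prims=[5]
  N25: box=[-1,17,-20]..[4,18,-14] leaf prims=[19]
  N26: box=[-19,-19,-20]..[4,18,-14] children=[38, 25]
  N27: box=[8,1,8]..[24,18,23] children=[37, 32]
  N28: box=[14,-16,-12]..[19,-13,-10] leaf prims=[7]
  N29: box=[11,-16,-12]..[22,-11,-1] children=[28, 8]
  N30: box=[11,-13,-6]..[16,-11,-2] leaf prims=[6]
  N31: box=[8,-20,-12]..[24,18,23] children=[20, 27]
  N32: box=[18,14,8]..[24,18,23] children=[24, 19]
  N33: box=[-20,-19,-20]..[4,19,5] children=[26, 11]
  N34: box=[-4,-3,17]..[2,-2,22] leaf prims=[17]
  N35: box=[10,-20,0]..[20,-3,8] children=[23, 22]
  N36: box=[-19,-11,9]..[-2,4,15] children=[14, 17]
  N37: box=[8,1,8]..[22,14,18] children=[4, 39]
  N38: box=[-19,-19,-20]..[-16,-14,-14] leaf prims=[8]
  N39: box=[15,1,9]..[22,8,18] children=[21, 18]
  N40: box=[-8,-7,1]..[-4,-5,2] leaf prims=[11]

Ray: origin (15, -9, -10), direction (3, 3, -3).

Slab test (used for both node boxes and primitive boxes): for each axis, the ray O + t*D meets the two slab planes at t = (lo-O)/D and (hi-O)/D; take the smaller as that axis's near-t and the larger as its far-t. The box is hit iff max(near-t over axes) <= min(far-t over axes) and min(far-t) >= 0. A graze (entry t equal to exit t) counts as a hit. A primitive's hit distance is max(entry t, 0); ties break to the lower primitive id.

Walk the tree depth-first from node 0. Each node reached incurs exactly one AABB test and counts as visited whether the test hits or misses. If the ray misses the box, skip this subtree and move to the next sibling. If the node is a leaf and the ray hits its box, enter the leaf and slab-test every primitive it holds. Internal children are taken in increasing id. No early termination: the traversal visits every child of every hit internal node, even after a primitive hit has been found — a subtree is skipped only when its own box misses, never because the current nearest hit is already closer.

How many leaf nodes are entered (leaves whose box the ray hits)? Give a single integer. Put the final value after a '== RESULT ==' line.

Traverse from the root:
N0 x:[-35/3,3] y:[-11/3,28/3] z:[-11,10/3] -> hit [-11/3,3], descend [6, 31]
  N6 x:[-35/3,-11/3] y:[-10/3,28/3] z:[-32/3,10/3] -> miss, prune
  N31 x:[-7/3,3] y:[-11/3,9] z:[-11,2/3] -> hit [-7/3,2/3], descend [20, 27]
    N20 x:[-5/3,7/3] y:[-11/3,2] z:[-6,2/3] -> hit [-5/3,2/3], descend [29, 35]
      N29 x:[-4/3,7/3] y:[-7/3,-2/3] z:[-3,2/3] -> miss, prune
      N35 x:[-5/3,5/3] y:[-11/3,2] z:[-6,-10/3] -> miss, prune
    N27 x:[-7/3,3] y:[10/3,9] z:[-11,-6] -> miss, prune

Summary -> nodes [0, 6, 31, 20, 29, 35, 27]; box-tests=7; leaf-entries=0; first=miss

== RESULT ==
0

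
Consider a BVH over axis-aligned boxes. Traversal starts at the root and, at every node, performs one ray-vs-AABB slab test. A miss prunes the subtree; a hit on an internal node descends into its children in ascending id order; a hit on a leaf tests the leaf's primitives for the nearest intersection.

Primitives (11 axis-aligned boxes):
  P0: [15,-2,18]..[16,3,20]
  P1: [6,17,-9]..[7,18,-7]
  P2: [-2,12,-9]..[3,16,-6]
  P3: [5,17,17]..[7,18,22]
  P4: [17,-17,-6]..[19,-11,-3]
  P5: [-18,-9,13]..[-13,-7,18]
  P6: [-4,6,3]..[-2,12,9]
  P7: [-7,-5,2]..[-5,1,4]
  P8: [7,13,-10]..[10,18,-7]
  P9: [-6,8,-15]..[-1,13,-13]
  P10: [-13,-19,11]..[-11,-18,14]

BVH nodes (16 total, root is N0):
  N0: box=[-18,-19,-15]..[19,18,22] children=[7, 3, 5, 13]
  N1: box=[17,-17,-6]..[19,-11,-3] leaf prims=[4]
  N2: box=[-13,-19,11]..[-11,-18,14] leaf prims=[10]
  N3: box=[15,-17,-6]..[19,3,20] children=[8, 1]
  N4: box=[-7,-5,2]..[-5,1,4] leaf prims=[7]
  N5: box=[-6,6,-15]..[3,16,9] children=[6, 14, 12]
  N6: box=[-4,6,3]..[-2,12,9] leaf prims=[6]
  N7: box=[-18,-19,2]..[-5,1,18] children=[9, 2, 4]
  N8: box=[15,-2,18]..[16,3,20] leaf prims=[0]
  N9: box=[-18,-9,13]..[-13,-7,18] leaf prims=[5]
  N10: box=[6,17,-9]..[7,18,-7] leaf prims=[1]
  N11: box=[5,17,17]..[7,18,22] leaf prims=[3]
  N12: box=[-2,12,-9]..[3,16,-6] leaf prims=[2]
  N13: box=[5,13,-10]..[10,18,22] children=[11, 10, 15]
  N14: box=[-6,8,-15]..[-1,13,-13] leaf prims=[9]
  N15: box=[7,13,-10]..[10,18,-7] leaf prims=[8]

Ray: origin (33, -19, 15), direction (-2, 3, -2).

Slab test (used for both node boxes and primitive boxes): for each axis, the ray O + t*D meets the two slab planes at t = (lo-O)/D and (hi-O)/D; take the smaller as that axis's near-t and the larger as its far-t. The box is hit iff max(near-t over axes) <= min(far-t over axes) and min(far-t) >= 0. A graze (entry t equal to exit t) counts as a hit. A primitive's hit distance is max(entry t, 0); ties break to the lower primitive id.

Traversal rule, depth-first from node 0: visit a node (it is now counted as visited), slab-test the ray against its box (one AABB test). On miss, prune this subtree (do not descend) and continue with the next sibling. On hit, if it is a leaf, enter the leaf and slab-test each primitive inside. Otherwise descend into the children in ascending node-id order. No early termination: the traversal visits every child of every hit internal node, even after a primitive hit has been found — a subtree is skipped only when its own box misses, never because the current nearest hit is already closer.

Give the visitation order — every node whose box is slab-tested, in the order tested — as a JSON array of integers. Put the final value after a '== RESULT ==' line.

Trace the traversal:
N0 x:[7,51/2] y:[0,37/3] z:[-7/2,15] -> hit [7,37/3], descend [3, 5, 7, 13]
  N3 x:[7,9] y:[2/3,22/3] z:[-5/2,21/2] -> hit [7,22/3], descend [1, 8]
    N1 x:[7,8] y:[2/3,8/3] z:[9,21/2] -> miss, prune
    N8 x:[17/2,9] y:[17/3,22/3] z:[-5/2,-3/2] -> miss, prune
  N5 x:[15,39/2] y:[25/3,35/3] z:[3,15] -> miss, prune
  N7 x:[19,51/2] y:[0,20/3] z:[-3/2,13/2] -> miss, prune
  N13 x:[23/2,14] y:[32/3,37/3] z:[-7/2,25/2] -> hit [23/2,37/3], descend [10, 11, 15]
    N10 x:[13,27/2] y:[12,37/3] z:[11,12] -> miss, prune
    N11 x:[13,14] y:[12,37/3] z:[-7/2,-1] -> miss, prune
    N15 x:[23/2,13] y:[32/3,37/3] z:[11,25/2] -> hit [23/2,37/3] leaf, test {P8@t=23/2}

order=[0, 3, 1, 8, 5, 7, 13, 10, 11, 15]  |boxes|=10  |leaves|=1  hit=P8

== RESULT ==
[0, 3, 1, 8, 5, 7, 13, 10, 11, 15]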